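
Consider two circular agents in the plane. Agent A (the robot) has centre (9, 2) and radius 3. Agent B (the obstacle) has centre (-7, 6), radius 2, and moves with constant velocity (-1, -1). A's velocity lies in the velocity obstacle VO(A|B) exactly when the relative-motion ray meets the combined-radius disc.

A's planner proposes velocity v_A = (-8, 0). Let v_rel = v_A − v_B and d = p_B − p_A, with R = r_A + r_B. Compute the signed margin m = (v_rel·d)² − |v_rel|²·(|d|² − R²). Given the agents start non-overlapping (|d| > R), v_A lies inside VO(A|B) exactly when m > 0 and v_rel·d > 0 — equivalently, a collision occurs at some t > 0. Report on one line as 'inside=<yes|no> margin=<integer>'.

d = (-16, 4),  |d|² = 272;  R = 3+2 = 5,  c = 272−5² = 247
v_rel = (-7, 1),  |v_rel|² = 50;  v_rel·d = (-7)·(-16) + (1)·(4) = 116
50·t² − 232·t + 247 = 0  ⇒  m = 116² − 50·247 = 1106
m = 1106 > 0,  v_rel·d = 116 > 0  ⇒  inside

inside=yes margin=1106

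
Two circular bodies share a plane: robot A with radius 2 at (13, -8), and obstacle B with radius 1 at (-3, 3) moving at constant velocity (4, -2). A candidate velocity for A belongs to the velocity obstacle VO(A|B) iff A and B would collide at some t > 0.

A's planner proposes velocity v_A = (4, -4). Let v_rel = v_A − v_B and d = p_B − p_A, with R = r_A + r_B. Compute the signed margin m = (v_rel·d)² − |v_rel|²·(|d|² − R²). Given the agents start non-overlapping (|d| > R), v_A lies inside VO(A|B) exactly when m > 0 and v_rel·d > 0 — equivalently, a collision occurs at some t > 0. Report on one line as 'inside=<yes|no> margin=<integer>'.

d = (-16, 11),  |d|² = 377;  R = 2+1 = 3,  c = 377−3² = 368
v_rel = (0, -2),  |v_rel|² = 4;  v_rel·d = (0)·(-16) + (-2)·(11) = -22
4·t² + 44·t + 368 = 0  ⇒  m = (-22)² − 4·368 = -988
m = -988 < 0,  v_rel·d = -22 < 0  ⇒  outside

inside=no margin=-988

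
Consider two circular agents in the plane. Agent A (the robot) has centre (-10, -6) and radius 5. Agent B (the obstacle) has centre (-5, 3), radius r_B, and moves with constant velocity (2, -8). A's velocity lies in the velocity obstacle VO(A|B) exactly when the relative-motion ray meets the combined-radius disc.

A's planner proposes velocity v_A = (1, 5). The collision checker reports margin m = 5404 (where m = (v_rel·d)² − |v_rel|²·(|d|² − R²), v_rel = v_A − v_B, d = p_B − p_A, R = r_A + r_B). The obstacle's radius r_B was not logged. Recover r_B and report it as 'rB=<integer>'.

m = 5404
d = (5, 9);  v_rel = (-1, 13),  |v_rel|² = 170
v_rel×d = (-1)·(9) − (13)·(5) = -74
since m = R²·170 − (-74)²:  R² = (5476 + 5404) / 170 = 64
R = √64 = 8  ⇒  r_B = 8 − 5 = 3

rB=3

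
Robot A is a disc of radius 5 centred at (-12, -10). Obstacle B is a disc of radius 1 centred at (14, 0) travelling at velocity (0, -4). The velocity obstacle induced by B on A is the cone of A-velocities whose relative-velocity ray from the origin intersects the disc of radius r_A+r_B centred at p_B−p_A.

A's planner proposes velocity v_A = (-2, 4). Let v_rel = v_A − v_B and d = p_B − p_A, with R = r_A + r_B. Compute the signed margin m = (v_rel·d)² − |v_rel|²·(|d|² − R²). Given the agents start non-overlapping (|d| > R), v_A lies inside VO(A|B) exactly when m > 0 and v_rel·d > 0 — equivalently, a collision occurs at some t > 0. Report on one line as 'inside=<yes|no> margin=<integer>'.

d = (26, 10),  |d|² = 776;  R = 5+1 = 6,  c = 776−6² = 740
v_rel = (-2, 8),  |v_rel|² = 68;  v_rel·d = (-2)·(26) + (8)·(10) = 28
68·t² − 56·t + 740 = 0  ⇒  m = 28² − 68·740 = -49536
m = -49536 < 0,  v_rel·d = 28 > 0  ⇒  outside

inside=no margin=-49536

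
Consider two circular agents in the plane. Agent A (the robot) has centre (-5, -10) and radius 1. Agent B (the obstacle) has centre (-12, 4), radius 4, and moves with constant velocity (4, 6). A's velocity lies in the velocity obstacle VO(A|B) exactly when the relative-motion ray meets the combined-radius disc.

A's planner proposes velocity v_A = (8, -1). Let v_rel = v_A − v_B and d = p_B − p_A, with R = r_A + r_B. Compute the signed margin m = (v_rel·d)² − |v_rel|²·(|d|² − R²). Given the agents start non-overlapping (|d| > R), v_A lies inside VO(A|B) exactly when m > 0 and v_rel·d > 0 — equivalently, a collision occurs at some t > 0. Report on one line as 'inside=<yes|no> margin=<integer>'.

d = (-7, 14),  |d|² = 245;  R = 1+4 = 5,  c = 245−5² = 220
v_rel = (4, -7),  |v_rel|² = 65;  v_rel·d = (4)·(-7) + (-7)·(14) = -126
65·t² + 252·t + 220 = 0  ⇒  m = (-126)² − 65·220 = 1576
m = 1576 > 0,  v_rel·d = -126 < 0  ⇒  outside

inside=no margin=1576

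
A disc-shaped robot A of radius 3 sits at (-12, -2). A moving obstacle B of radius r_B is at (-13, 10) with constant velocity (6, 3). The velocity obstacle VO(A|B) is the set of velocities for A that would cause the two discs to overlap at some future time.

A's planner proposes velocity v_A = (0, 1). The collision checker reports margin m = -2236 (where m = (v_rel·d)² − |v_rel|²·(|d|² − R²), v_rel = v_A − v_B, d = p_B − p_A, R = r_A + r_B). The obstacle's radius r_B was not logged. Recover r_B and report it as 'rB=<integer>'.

m = -2236
d = (-1, 12);  v_rel = (-6, -2),  |v_rel|² = 40
v_rel×d = (-6)·(12) − (-2)·(-1) = -74
since m = R²·40 − (-74)²:  R² = (5476 + -2236) / 40 = 81
R = √81 = 9  ⇒  r_B = 9 − 3 = 6

rB=6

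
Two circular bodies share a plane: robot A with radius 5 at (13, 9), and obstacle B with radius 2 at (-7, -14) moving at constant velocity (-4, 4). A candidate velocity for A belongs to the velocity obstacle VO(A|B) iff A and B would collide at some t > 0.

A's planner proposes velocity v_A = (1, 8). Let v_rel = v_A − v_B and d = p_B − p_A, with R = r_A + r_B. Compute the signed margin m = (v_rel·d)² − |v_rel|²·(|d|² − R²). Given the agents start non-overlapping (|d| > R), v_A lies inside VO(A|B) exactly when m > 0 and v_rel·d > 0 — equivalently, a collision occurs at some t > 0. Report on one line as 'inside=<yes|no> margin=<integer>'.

d = (-20, -23),  |d|² = 929;  R = 5+2 = 7,  c = 929−7² = 880
v_rel = (5, 4),  |v_rel|² = 41;  v_rel·d = (5)·(-20) + (4)·(-23) = -192
41·t² + 384·t + 880 = 0  ⇒  m = (-192)² − 41·880 = 784
m = 784 > 0,  v_rel·d = -192 < 0  ⇒  outside

inside=no margin=784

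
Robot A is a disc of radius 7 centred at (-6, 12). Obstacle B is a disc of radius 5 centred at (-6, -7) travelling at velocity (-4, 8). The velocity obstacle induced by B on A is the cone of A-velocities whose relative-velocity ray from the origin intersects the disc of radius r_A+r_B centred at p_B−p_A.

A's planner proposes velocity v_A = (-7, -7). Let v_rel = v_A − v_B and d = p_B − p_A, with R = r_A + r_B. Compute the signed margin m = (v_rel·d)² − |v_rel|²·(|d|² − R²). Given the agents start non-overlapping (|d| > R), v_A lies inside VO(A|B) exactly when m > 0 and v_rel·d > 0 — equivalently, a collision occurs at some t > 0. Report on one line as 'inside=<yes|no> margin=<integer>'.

d = (0, -19),  |d|² = 361;  R = 7+5 = 12,  c = 361−12² = 217
v_rel = (-3, -15),  |v_rel|² = 234;  v_rel·d = (-3)·(0) + (-15)·(-19) = 285
234·t² − 570·t + 217 = 0  ⇒  m = 285² − 234·217 = 30447
m = 30447 > 0,  v_rel·d = 285 > 0  ⇒  inside

inside=yes margin=30447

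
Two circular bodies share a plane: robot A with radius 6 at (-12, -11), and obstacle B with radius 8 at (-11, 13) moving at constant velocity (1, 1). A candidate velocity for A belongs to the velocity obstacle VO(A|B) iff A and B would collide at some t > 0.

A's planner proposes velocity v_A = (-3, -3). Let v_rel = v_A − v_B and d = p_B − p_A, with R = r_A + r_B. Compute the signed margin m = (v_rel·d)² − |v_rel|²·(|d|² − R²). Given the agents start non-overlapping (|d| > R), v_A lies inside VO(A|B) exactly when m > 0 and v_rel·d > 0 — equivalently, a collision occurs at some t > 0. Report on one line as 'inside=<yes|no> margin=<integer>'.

d = (1, 24),  |d|² = 577;  R = 6+8 = 14,  c = 577−14² = 381
v_rel = (-4, -4),  |v_rel|² = 32;  v_rel·d = (-4)·(1) + (-4)·(24) = -100
32·t² + 200·t + 381 = 0  ⇒  m = (-100)² − 32·381 = -2192
m = -2192 < 0,  v_rel·d = -100 < 0  ⇒  outside

inside=no margin=-2192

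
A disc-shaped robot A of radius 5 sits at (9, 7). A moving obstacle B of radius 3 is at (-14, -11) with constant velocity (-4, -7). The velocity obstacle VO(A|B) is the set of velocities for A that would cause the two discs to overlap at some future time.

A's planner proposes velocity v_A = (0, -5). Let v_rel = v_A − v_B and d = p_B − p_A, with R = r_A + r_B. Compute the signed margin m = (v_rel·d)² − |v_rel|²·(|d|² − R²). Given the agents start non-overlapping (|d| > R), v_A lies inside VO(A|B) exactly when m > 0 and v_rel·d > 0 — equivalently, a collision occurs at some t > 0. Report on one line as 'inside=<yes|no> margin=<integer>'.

d = (-23, -18),  |d|² = 853;  R = 5+3 = 8,  c = 853−8² = 789
v_rel = (4, 2),  |v_rel|² = 20;  v_rel·d = (4)·(-23) + (2)·(-18) = -128
20·t² + 256·t + 789 = 0  ⇒  m = (-128)² − 20·789 = 604
m = 604 > 0,  v_rel·d = -128 < 0  ⇒  outside

inside=no margin=604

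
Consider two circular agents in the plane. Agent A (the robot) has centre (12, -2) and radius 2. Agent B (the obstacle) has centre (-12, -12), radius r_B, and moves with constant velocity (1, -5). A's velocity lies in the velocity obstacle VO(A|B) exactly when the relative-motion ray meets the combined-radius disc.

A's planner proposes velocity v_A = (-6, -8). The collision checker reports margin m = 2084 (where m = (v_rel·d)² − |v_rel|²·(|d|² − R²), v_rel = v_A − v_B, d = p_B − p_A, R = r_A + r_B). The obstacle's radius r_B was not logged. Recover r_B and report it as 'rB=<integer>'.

m = 2084
d = (-24, -10);  v_rel = (-7, -3),  |v_rel|² = 58
v_rel×d = (-7)·(-10) − (-3)·(-24) = -2
since m = R²·58 − (-2)²:  R² = (4 + 2084) / 58 = 36
R = √36 = 6  ⇒  r_B = 6 − 2 = 4

rB=4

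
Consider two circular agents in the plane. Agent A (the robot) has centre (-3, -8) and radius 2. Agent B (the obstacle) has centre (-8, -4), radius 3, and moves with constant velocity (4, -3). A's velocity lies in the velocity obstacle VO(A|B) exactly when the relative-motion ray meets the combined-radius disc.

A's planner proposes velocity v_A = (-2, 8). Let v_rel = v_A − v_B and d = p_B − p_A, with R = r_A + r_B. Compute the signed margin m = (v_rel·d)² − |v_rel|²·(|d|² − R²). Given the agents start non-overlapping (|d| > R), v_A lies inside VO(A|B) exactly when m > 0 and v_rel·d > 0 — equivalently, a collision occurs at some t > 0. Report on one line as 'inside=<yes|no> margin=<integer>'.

d = (-5, 4),  |d|² = 41;  R = 2+3 = 5,  c = 41−5² = 16
v_rel = (-6, 11),  |v_rel|² = 157;  v_rel·d = (-6)·(-5) + (11)·(4) = 74
157·t² − 148·t + 16 = 0  ⇒  m = 74² − 157·16 = 2964
m = 2964 > 0,  v_rel·d = 74 > 0  ⇒  inside

inside=yes margin=2964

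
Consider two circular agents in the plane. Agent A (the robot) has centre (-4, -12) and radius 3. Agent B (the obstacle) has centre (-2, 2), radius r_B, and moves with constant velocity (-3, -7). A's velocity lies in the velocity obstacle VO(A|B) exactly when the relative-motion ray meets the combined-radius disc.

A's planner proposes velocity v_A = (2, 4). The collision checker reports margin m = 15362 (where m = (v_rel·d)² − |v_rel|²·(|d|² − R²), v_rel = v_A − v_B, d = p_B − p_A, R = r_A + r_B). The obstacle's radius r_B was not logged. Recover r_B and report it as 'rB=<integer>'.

m = 15362
d = (2, 14);  v_rel = (5, 11),  |v_rel|² = 146
v_rel×d = (5)·(14) − (11)·(2) = 48
since m = R²·146 − 48²:  R² = (2304 + 15362) / 146 = 121
R = √121 = 11  ⇒  r_B = 11 − 3 = 8

rB=8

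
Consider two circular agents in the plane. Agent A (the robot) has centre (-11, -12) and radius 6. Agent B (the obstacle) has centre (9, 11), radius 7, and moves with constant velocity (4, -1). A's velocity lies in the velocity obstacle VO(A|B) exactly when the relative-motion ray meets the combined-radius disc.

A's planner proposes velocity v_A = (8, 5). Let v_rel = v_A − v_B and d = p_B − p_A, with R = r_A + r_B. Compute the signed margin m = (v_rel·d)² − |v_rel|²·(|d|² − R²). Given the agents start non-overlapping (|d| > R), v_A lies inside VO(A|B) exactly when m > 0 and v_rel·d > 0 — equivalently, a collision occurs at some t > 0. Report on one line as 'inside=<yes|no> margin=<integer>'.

d = (20, 23),  |d|² = 929;  R = 6+7 = 13,  c = 929−13² = 760
v_rel = (4, 6),  |v_rel|² = 52;  v_rel·d = (4)·(20) + (6)·(23) = 218
52·t² − 436·t + 760 = 0  ⇒  m = 218² − 52·760 = 8004
m = 8004 > 0,  v_rel·d = 218 > 0  ⇒  inside

inside=yes margin=8004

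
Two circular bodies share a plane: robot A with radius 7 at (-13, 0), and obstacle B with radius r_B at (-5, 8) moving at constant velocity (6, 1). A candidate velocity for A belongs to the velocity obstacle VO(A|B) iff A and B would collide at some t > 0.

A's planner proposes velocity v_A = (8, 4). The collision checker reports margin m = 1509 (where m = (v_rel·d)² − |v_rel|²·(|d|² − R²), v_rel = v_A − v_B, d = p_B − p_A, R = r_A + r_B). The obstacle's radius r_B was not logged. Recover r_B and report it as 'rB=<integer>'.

m = 1509
d = (8, 8);  v_rel = (2, 3),  |v_rel|² = 13
v_rel×d = (2)·(8) − (3)·(8) = -8
since m = R²·13 − (-8)²:  R² = (64 + 1509) / 13 = 121
R = √121 = 11  ⇒  r_B = 11 − 7 = 4

rB=4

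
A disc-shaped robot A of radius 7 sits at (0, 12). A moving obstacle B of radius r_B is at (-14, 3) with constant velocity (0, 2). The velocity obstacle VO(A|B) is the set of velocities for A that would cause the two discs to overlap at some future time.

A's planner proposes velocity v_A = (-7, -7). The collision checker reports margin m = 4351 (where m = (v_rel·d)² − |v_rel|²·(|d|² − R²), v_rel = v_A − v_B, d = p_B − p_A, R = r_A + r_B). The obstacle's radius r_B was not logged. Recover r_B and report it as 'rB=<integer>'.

m = 4351
d = (-14, -9);  v_rel = (-7, -9),  |v_rel|² = 130
v_rel×d = (-7)·(-9) − (-9)·(-14) = -63
since m = R²·130 − (-63)²:  R² = (3969 + 4351) / 130 = 64
R = √64 = 8  ⇒  r_B = 8 − 7 = 1

rB=1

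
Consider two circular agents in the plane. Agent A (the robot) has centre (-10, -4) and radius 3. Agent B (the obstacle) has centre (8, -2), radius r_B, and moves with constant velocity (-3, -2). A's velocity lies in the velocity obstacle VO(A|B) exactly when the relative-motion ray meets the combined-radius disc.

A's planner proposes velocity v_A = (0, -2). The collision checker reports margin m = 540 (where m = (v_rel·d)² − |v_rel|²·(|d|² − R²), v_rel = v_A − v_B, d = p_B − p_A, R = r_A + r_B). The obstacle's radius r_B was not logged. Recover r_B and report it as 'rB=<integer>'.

m = 540
d = (18, 2);  v_rel = (3, 0),  |v_rel|² = 9
v_rel×d = (3)·(2) − (0)·(18) = 6
since m = R²·9 − 6²:  R² = (36 + 540) / 9 = 64
R = √64 = 8  ⇒  r_B = 8 − 3 = 5

rB=5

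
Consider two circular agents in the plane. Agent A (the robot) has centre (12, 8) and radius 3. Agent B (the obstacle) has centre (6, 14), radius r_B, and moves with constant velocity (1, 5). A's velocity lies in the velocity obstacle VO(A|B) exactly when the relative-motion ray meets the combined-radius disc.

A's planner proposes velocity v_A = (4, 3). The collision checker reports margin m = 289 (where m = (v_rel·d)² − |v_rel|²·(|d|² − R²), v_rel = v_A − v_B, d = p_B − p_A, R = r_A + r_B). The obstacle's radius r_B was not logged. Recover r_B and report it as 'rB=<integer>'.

m = 289
d = (-6, 6);  v_rel = (3, -2),  |v_rel|² = 13
v_rel×d = (3)·(6) − (-2)·(-6) = 6
since m = R²·13 − 6²:  R² = (36 + 289) / 13 = 25
R = √25 = 5  ⇒  r_B = 5 − 3 = 2

rB=2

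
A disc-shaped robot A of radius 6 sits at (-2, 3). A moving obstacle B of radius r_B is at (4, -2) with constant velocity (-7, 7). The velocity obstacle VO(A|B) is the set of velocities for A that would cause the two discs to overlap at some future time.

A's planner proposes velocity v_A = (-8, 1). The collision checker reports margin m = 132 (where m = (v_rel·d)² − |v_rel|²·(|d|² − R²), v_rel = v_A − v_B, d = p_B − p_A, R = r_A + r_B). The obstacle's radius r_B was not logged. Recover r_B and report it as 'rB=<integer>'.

m = 132
d = (6, -5);  v_rel = (-1, -6),  |v_rel|² = 37
v_rel×d = (-1)·(-5) − (-6)·(6) = 41
since m = R²·37 − 41²:  R² = (1681 + 132) / 37 = 49
R = √49 = 7  ⇒  r_B = 7 − 6 = 1

rB=1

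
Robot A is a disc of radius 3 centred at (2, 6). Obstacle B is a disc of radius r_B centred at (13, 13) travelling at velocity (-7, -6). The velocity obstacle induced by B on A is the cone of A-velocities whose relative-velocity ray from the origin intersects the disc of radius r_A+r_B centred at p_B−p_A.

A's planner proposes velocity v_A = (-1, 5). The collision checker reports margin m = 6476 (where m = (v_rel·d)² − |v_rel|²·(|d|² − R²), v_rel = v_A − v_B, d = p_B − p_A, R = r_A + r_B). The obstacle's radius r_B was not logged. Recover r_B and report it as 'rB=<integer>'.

m = 6476
d = (11, 7);  v_rel = (6, 11),  |v_rel|² = 157
v_rel×d = (6)·(7) − (11)·(11) = -79
since m = R²·157 − (-79)²:  R² = (6241 + 6476) / 157 = 81
R = √81 = 9  ⇒  r_B = 9 − 3 = 6

rB=6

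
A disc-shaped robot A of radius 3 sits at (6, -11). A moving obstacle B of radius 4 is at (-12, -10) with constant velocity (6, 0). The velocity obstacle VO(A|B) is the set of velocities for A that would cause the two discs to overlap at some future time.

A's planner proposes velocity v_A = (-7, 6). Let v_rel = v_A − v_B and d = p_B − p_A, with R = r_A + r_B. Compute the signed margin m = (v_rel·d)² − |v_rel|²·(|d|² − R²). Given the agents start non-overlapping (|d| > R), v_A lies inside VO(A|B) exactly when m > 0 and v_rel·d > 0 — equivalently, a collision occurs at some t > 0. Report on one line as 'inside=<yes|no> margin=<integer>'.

d = (-18, 1),  |d|² = 325;  R = 3+4 = 7,  c = 325−7² = 276
v_rel = (-13, 6),  |v_rel|² = 205;  v_rel·d = (-13)·(-18) + (6)·(1) = 240
205·t² − 480·t + 276 = 0  ⇒  m = 240² − 205·276 = 1020
m = 1020 > 0,  v_rel·d = 240 > 0  ⇒  inside

inside=yes margin=1020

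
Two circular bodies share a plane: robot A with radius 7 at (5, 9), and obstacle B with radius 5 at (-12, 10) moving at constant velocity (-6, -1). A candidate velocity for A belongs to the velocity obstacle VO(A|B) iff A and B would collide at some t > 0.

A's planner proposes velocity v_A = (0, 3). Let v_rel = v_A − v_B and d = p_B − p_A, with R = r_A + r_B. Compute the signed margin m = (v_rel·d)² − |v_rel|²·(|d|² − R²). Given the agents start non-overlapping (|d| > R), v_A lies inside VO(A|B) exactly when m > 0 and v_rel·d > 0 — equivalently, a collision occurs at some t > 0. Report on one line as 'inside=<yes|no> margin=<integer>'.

d = (-17, 1),  |d|² = 290;  R = 7+5 = 12,  c = 290−12² = 146
v_rel = (6, 4),  |v_rel|² = 52;  v_rel·d = (6)·(-17) + (4)·(1) = -98
52·t² + 196·t + 146 = 0  ⇒  m = (-98)² − 52·146 = 2012
m = 2012 > 0,  v_rel·d = -98 < 0  ⇒  outside

inside=no margin=2012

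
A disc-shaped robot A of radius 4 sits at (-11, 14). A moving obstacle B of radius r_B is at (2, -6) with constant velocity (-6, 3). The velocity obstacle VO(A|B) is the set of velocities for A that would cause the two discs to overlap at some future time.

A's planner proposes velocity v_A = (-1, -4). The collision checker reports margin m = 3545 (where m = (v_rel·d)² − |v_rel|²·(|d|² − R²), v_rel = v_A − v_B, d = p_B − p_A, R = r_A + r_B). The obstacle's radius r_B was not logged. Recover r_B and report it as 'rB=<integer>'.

m = 3545
d = (13, -20);  v_rel = (5, -7),  |v_rel|² = 74
v_rel×d = (5)·(-20) − (-7)·(13) = -9
since m = R²·74 − (-9)²:  R² = (81 + 3545) / 74 = 49
R = √49 = 7  ⇒  r_B = 7 − 4 = 3

rB=3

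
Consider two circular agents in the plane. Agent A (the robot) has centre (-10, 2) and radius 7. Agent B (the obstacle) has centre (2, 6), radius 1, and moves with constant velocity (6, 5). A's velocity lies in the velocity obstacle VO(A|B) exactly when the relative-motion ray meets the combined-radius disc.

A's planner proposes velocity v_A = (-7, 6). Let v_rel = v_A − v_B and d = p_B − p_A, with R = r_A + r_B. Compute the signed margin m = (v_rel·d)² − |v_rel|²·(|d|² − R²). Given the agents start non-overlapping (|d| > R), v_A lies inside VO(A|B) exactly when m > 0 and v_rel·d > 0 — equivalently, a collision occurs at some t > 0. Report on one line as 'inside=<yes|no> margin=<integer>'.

d = (12, 4),  |d|² = 160;  R = 7+1 = 8,  c = 160−8² = 96
v_rel = (-13, 1),  |v_rel|² = 170;  v_rel·d = (-13)·(12) + (1)·(4) = -152
170·t² + 304·t + 96 = 0  ⇒  m = (-152)² − 170·96 = 6784
m = 6784 > 0,  v_rel·d = -152 < 0  ⇒  outside

inside=no margin=6784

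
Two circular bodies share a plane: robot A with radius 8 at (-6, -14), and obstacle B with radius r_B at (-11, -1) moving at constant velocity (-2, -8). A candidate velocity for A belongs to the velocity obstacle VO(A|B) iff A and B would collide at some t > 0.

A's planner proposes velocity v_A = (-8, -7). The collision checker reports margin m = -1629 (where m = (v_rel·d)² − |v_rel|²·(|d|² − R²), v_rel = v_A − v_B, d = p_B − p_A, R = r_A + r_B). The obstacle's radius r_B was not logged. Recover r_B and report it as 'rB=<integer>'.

m = -1629
d = (-5, 13);  v_rel = (-6, 1),  |v_rel|² = 37
v_rel×d = (-6)·(13) − (1)·(-5) = -73
since m = R²·37 − (-73)²:  R² = (5329 + -1629) / 37 = 100
R = √100 = 10  ⇒  r_B = 10 − 8 = 2

rB=2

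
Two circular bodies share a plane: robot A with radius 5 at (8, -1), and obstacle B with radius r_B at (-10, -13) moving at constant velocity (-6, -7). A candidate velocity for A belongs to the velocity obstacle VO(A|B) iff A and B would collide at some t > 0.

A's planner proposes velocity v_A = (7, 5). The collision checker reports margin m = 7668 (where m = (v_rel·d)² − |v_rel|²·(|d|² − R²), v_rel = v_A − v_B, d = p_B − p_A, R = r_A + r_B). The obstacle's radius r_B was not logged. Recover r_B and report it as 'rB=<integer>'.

m = 7668
d = (-18, -12);  v_rel = (13, 12),  |v_rel|² = 313
v_rel×d = (13)·(-12) − (12)·(-18) = 60
since m = R²·313 − 60²:  R² = (3600 + 7668) / 313 = 36
R = √36 = 6  ⇒  r_B = 6 − 5 = 1

rB=1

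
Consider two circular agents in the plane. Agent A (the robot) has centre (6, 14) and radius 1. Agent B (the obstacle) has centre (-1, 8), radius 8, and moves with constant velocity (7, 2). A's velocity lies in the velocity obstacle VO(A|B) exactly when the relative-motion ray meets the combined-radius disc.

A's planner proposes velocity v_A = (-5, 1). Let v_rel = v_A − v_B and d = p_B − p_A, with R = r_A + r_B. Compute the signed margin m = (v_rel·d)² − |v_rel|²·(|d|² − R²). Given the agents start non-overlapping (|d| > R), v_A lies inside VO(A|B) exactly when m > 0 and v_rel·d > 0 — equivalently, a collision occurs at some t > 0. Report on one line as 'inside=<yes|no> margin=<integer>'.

d = (-7, -6),  |d|² = 85;  R = 1+8 = 9,  c = 85−9² = 4
v_rel = (-12, -1),  |v_rel|² = 145;  v_rel·d = (-12)·(-7) + (-1)·(-6) = 90
145·t² − 180·t + 4 = 0  ⇒  m = 90² − 145·4 = 7520
m = 7520 > 0,  v_rel·d = 90 > 0  ⇒  inside

inside=yes margin=7520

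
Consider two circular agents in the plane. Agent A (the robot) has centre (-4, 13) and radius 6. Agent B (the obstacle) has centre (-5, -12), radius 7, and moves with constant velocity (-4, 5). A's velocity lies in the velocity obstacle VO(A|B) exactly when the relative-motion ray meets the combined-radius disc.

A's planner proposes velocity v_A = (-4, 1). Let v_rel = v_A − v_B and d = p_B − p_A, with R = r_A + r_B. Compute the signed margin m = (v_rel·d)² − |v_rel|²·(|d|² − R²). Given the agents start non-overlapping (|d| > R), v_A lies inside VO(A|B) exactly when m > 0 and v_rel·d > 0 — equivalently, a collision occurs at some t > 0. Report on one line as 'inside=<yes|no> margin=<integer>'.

d = (-1, -25),  |d|² = 626;  R = 6+7 = 13,  c = 626−13² = 457
v_rel = (0, -4),  |v_rel|² = 16;  v_rel·d = (0)·(-1) + (-4)·(-25) = 100
16·t² − 200·t + 457 = 0  ⇒  m = 100² − 16·457 = 2688
m = 2688 > 0,  v_rel·d = 100 > 0  ⇒  inside

inside=yes margin=2688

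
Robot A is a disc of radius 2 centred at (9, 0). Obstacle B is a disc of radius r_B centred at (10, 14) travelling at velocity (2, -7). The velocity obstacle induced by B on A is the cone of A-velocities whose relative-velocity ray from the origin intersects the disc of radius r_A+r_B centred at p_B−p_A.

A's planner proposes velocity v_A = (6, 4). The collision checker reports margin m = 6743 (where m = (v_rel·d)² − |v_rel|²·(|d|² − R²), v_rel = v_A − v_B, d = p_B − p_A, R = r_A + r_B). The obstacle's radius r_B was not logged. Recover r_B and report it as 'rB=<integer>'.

m = 6743
d = (1, 14);  v_rel = (4, 11),  |v_rel|² = 137
v_rel×d = (4)·(14) − (11)·(1) = 45
since m = R²·137 − 45²:  R² = (2025 + 6743) / 137 = 64
R = √64 = 8  ⇒  r_B = 8 − 2 = 6

rB=6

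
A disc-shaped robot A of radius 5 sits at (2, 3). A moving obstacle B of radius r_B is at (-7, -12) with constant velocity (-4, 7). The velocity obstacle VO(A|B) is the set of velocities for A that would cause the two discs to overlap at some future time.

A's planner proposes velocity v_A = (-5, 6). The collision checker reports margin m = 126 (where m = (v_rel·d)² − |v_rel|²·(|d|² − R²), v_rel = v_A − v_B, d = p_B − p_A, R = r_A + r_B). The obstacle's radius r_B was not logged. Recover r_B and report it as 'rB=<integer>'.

m = 126
d = (-9, -15);  v_rel = (-1, -1),  |v_rel|² = 2
v_rel×d = (-1)·(-15) − (-1)·(-9) = 6
since m = R²·2 − 6²:  R² = (36 + 126) / 2 = 81
R = √81 = 9  ⇒  r_B = 9 − 5 = 4

rB=4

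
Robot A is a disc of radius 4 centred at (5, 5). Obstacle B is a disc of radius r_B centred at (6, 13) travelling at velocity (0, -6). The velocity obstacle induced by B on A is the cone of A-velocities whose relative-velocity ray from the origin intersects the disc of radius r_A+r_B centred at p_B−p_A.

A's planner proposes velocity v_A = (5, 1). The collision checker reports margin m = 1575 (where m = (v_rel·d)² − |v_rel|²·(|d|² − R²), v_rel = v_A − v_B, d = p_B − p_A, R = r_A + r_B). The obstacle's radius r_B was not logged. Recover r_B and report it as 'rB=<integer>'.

m = 1575
d = (1, 8);  v_rel = (5, 7),  |v_rel|² = 74
v_rel×d = (5)·(8) − (7)·(1) = 33
since m = R²·74 − 33²:  R² = (1089 + 1575) / 74 = 36
R = √36 = 6  ⇒  r_B = 6 − 4 = 2

rB=2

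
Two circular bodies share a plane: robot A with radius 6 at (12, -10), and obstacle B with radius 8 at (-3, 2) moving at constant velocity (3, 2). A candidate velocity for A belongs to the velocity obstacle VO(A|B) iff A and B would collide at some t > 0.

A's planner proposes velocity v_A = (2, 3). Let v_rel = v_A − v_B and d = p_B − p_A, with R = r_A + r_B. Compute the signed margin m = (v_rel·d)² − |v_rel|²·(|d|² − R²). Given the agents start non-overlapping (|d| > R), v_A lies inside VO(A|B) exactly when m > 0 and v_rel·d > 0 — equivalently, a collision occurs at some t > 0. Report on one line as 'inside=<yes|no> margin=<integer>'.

d = (-15, 12),  |d|² = 369;  R = 6+8 = 14,  c = 369−14² = 173
v_rel = (-1, 1),  |v_rel|² = 2;  v_rel·d = (-1)·(-15) + (1)·(12) = 27
2·t² − 54·t + 173 = 0  ⇒  m = 27² − 2·173 = 383
m = 383 > 0,  v_rel·d = 27 > 0  ⇒  inside

inside=yes margin=383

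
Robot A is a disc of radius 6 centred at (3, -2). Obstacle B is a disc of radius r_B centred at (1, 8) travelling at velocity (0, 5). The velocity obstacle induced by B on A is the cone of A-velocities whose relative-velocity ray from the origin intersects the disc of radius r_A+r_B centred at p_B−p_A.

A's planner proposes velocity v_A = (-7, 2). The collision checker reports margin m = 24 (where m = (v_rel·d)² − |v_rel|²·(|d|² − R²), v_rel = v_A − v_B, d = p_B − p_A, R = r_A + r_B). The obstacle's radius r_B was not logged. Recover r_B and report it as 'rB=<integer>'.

m = 24
d = (-2, 10);  v_rel = (-7, -3),  |v_rel|² = 58
v_rel×d = (-7)·(10) − (-3)·(-2) = -76
since m = R²·58 − (-76)²:  R² = (5776 + 24) / 58 = 100
R = √100 = 10  ⇒  r_B = 10 − 6 = 4

rB=4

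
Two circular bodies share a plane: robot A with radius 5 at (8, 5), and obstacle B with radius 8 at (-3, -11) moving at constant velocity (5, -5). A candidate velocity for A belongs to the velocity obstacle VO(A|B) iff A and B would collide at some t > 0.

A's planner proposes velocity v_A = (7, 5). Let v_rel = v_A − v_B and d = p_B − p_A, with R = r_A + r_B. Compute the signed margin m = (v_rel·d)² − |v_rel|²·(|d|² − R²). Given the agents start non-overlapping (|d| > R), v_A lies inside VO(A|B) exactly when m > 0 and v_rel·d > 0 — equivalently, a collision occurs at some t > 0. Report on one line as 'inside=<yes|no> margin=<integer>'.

d = (-11, -16),  |d|² = 377;  R = 5+8 = 13,  c = 377−13² = 208
v_rel = (2, 10),  |v_rel|² = 104;  v_rel·d = (2)·(-11) + (10)·(-16) = -182
104·t² + 364·t + 208 = 0  ⇒  m = (-182)² − 104·208 = 11492
m = 11492 > 0,  v_rel·d = -182 < 0  ⇒  outside

inside=no margin=11492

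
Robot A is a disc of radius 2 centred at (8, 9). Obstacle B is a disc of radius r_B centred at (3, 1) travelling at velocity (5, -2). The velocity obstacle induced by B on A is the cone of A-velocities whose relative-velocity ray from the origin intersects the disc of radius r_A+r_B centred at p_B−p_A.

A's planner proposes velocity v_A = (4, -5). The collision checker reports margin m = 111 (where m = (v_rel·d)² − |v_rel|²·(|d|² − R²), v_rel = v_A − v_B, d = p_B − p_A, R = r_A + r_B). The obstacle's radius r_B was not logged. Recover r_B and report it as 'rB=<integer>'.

m = 111
d = (-5, -8);  v_rel = (-1, -3),  |v_rel|² = 10
v_rel×d = (-1)·(-8) − (-3)·(-5) = -7
since m = R²·10 − (-7)²:  R² = (49 + 111) / 10 = 16
R = √16 = 4  ⇒  r_B = 4 − 2 = 2

rB=2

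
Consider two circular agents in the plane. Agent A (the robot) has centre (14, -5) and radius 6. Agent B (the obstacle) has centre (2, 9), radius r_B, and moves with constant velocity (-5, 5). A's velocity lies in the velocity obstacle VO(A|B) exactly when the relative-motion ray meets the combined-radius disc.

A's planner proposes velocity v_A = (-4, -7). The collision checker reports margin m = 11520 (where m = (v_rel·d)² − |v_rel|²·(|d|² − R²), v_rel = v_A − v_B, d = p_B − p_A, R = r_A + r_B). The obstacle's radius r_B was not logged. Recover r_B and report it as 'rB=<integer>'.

m = 11520
d = (-12, 14);  v_rel = (1, -12),  |v_rel|² = 145
v_rel×d = (1)·(14) − (-12)·(-12) = -130
since m = R²·145 − (-130)²:  R² = (16900 + 11520) / 145 = 196
R = √196 = 14  ⇒  r_B = 14 − 6 = 8

rB=8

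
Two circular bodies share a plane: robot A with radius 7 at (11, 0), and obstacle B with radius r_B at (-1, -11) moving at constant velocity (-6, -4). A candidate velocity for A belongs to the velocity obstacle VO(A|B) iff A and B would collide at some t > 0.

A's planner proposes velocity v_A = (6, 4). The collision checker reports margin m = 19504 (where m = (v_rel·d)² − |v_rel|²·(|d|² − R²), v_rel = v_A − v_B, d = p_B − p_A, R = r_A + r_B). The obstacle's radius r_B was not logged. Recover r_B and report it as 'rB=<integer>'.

m = 19504
d = (-12, -11);  v_rel = (12, 8),  |v_rel|² = 208
v_rel×d = (12)·(-11) − (8)·(-12) = -36
since m = R²·208 − (-36)²:  R² = (1296 + 19504) / 208 = 100
R = √100 = 10  ⇒  r_B = 10 − 7 = 3

rB=3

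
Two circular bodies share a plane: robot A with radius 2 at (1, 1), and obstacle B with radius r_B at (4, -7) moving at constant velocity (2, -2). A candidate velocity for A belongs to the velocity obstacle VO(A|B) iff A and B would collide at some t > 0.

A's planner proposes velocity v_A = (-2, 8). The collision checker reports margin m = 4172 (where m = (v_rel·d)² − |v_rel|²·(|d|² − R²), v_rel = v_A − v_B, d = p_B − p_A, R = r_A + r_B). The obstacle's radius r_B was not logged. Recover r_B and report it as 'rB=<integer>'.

m = 4172
d = (3, -8);  v_rel = (-4, 10),  |v_rel|² = 116
v_rel×d = (-4)·(-8) − (10)·(3) = 2
since m = R²·116 − 2²:  R² = (4 + 4172) / 116 = 36
R = √36 = 6  ⇒  r_B = 6 − 2 = 4

rB=4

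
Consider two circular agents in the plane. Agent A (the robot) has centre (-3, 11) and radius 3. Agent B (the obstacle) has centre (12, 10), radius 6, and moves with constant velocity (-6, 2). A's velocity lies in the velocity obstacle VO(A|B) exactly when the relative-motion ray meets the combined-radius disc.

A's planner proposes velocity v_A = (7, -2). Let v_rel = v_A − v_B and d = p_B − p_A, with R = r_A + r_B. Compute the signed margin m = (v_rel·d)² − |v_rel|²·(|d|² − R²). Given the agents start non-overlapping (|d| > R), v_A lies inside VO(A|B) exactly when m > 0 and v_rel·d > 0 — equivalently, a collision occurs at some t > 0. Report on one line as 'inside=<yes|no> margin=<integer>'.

d = (15, -1),  |d|² = 226;  R = 3+6 = 9,  c = 226−9² = 145
v_rel = (13, -4),  |v_rel|² = 185;  v_rel·d = (13)·(15) + (-4)·(-1) = 199
185·t² − 398·t + 145 = 0  ⇒  m = 199² − 185·145 = 12776
m = 12776 > 0,  v_rel·d = 199 > 0  ⇒  inside

inside=yes margin=12776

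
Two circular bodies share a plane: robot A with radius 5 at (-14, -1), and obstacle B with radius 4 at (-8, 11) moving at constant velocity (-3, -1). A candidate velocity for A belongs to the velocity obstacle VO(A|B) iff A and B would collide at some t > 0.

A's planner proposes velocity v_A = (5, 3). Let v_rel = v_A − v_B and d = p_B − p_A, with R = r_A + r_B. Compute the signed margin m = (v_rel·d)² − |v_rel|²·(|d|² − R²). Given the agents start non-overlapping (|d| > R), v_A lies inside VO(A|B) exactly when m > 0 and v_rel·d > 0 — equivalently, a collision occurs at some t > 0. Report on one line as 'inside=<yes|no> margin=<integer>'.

d = (6, 12),  |d|² = 180;  R = 5+4 = 9,  c = 180−9² = 99
v_rel = (8, 4),  |v_rel|² = 80;  v_rel·d = (8)·(6) + (4)·(12) = 96
80·t² − 192·t + 99 = 0  ⇒  m = 96² − 80·99 = 1296
m = 1296 > 0,  v_rel·d = 96 > 0  ⇒  inside

inside=yes margin=1296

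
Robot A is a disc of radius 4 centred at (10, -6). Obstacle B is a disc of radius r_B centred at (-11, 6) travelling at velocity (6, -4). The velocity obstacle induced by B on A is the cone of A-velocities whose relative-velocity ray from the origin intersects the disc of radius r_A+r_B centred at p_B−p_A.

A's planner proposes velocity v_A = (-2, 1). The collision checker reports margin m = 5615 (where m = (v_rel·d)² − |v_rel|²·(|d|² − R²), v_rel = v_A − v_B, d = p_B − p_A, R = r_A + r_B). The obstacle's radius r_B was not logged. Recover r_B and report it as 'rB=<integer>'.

m = 5615
d = (-21, 12);  v_rel = (-8, 5),  |v_rel|² = 89
v_rel×d = (-8)·(12) − (5)·(-21) = 9
since m = R²·89 − 9²:  R² = (81 + 5615) / 89 = 64
R = √64 = 8  ⇒  r_B = 8 − 4 = 4

rB=4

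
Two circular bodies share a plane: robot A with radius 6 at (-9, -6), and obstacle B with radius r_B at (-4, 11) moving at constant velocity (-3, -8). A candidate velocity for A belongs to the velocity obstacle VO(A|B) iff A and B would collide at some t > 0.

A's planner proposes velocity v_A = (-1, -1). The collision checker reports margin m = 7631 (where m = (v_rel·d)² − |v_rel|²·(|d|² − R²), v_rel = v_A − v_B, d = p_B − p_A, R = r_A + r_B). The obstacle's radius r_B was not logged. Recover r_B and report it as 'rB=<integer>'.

m = 7631
d = (5, 17);  v_rel = (2, 7),  |v_rel|² = 53
v_rel×d = (2)·(17) − (7)·(5) = -1
since m = R²·53 − (-1)²:  R² = (1 + 7631) / 53 = 144
R = √144 = 12  ⇒  r_B = 12 − 6 = 6

rB=6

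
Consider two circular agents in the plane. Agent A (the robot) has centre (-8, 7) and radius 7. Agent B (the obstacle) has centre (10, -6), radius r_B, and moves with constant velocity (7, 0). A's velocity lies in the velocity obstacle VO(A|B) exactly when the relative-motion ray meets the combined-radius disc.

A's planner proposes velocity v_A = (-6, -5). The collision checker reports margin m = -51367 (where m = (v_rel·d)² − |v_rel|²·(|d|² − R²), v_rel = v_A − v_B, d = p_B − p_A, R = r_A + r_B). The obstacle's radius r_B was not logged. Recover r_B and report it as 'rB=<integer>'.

m = -51367
d = (18, -13);  v_rel = (-13, -5),  |v_rel|² = 194
v_rel×d = (-13)·(-13) − (-5)·(18) = 259
since m = R²·194 − 259²:  R² = (67081 + -51367) / 194 = 81
R = √81 = 9  ⇒  r_B = 9 − 7 = 2

rB=2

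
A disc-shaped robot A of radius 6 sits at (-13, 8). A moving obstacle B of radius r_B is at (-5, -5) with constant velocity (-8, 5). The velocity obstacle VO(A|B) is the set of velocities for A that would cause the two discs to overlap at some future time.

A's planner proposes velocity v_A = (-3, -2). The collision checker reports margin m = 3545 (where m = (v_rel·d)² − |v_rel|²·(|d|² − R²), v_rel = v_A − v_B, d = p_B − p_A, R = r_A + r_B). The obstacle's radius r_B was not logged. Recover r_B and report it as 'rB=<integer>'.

m = 3545
d = (8, -13);  v_rel = (5, -7),  |v_rel|² = 74
v_rel×d = (5)·(-13) − (-7)·(8) = -9
since m = R²·74 − (-9)²:  R² = (81 + 3545) / 74 = 49
R = √49 = 7  ⇒  r_B = 7 − 6 = 1

rB=1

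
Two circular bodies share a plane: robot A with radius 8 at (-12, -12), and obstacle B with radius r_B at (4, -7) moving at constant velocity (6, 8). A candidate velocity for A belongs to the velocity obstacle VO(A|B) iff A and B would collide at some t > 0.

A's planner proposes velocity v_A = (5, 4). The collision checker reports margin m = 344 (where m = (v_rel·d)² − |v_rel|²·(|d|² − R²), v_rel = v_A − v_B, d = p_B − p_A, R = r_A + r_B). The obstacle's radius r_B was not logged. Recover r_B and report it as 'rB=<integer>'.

m = 344
d = (16, 5);  v_rel = (-1, -4),  |v_rel|² = 17
v_rel×d = (-1)·(5) − (-4)·(16) = 59
since m = R²·17 − 59²:  R² = (3481 + 344) / 17 = 225
R = √225 = 15  ⇒  r_B = 15 − 8 = 7

rB=7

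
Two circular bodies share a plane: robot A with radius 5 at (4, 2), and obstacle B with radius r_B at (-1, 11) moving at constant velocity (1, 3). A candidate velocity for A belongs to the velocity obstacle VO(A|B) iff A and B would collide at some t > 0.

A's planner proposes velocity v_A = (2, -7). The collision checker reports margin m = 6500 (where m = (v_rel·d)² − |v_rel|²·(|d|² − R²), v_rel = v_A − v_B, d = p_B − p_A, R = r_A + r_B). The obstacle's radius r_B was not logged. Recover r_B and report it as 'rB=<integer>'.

m = 6500
d = (-5, 9);  v_rel = (1, -10),  |v_rel|² = 101
v_rel×d = (1)·(9) − (-10)·(-5) = -41
since m = R²·101 − (-41)²:  R² = (1681 + 6500) / 101 = 81
R = √81 = 9  ⇒  r_B = 9 − 5 = 4

rB=4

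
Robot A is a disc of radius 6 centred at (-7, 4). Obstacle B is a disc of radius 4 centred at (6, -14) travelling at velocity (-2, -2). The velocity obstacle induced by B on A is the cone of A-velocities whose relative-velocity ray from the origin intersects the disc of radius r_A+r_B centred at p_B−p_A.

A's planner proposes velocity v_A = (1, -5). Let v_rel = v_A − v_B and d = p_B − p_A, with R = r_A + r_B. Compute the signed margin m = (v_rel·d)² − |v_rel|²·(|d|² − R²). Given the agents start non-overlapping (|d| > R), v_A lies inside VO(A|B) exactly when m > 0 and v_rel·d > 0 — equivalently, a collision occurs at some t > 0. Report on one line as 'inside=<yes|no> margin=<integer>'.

d = (13, -18),  |d|² = 493;  R = 6+4 = 10,  c = 493−10² = 393
v_rel = (3, -3),  |v_rel|² = 18;  v_rel·d = (3)·(13) + (-3)·(-18) = 93
18·t² − 186·t + 393 = 0  ⇒  m = 93² − 18·393 = 1575
m = 1575 > 0,  v_rel·d = 93 > 0  ⇒  inside

inside=yes margin=1575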